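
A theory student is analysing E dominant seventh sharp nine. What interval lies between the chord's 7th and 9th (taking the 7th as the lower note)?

E dominant seventh sharp nine is spelled E–G♯–B–D–F𝄪.
The 7th is D and the 9th is F𝄪.
3 letter names make it a third; at 5 semitones (a half step wider than major) the quality is augmented.

augmented third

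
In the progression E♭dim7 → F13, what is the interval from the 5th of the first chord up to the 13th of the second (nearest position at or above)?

augmented third

The 5th of E♭dim7 is B𝄫; the 13th of F13 is D.
B𝄫 up to D is 5 semitones, a half step wider than a major third, so the interval is augmented.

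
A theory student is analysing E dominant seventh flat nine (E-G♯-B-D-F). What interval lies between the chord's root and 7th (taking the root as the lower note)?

minor seventh

The root is E and the 7th is D.
7 letter names make it a seventh; at 10 semitones (a half step narrower than major) the quality is minor.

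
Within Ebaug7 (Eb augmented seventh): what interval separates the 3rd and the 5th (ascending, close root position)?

The chord tones of Eb augmented seventh are Eb-G-B-Db.
3rd = G; 5th = B.
G up to B spans 3 letter names and 4 semitones — a major third.

major 3rd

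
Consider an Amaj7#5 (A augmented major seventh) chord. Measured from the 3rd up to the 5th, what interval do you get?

major 3rd

Spelling the chord: A-C♯-E♯-G♯.
So we need the interval from C♯ up to E♯.
From C♯ to E♯ is 4 semitones, exactly the major third.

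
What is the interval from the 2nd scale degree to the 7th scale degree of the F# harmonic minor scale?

M6

F# harmonic minor: F# G# A B C# D E#.
2nd scale degree = G#; 7th degree = E#.
G# up to E# spans 6 letter names and 9 semitones — a major sixth.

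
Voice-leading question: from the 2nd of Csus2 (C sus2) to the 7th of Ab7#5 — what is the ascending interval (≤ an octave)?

diminished 4th

Csus2 (C sus2) has D as its 2nd, and Ab7#5 has Gb as its 7th.
4 letter names make it a fourth; at 4 semitones (a half step narrower than perfect) the quality is diminished.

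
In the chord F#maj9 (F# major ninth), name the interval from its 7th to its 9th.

The chord tones of F# major ninth are F# A# C# E# G#.
So we need the interval from E# up to G#.
E# up to G# is 3 semitones, a half step narrower than a major third, so the interval is minor.

minor third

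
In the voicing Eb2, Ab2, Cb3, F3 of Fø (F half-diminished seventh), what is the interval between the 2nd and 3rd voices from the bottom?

Those voices are Ab2 and Cb3.
Ab up to Cb is 3 semitones, a half step narrower than a major third, so the interval is minor.

minor third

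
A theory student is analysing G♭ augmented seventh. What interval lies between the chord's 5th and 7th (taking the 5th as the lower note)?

diminished third

The chord tones of G♭aug7 are G♭–B♭–D–F♭.
5th = D; 7th = F♭.
3 letter names make it a third; at 2 semitones (a whole step narrower than major) the quality is diminished.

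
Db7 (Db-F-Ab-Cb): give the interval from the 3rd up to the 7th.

d5

So we need the interval from F up to Cb.
F up to Cb is 6 semitones, a half step narrower than a perfect fifth, so the interval is diminished.
This 3–7 tritone is the characteristic tension at the heart of the dominant sound.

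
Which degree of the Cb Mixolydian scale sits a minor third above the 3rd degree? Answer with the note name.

Gb

The scale is Cb Db Eb Fb Gb Ab Bbb.
The 3rd degree is Eb; a minor third above that is Gb — scale degree 5.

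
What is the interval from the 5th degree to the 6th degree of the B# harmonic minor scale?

The scale runs B# C## D# E# F## G# A##.
So we need the interval from F## up to G#.
F## up to G# is 1 semitone, a half step narrower than a major second, so the interval is minor.

minor 2nd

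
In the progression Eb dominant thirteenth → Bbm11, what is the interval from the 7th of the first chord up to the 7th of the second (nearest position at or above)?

The 7th of Eb dominant thirteenth is Db; the 7th of Bbm11 is Ab.
Db up to Ab spans 5 letter names and 7 semitones — a perfect fifth.

perfect 5th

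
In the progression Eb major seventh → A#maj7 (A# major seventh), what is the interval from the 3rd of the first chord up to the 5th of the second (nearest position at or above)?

augmented sixth

Eb major seventh has G as its 3rd, and A#maj7 (A# major seventh) has E# as its 5th.
6 letter names make it a sixth; at 10 semitones (a half step wider than major) the quality is augmented.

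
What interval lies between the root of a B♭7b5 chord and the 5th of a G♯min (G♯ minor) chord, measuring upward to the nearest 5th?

The root of B♭7b5 is B♭; the 5th of G♯min (G♯ minor) is D♯.
3 letter names make it a third; at 5 semitones (a half step wider than major) the quality is augmented.

A3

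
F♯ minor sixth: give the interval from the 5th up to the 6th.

F♯m6 is spelled F♯, A, C♯, D♯.
The 5th is C♯ and the 6th is D♯.
From C♯ to D♯ is 2 semitones, exactly the major second.

major second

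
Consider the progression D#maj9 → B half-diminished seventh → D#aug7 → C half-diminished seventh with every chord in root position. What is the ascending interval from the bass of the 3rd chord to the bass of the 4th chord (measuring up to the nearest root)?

The roots are D# and C.
From D# to C: 9 semitones over a seventh = diminished.

diminished 7th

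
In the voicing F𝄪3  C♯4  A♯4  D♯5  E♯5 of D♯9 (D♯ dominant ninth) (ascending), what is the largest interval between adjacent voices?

major sixth

Adjacent intervals: F𝄪3→C♯4 = diminished fifth; C♯4→A♯4 = major sixth; A♯4→D♯5 = perfect fourth; D♯5→E♯5 = major second.
The largest is C♯4 to A♯4, a major sixth (9 semitones).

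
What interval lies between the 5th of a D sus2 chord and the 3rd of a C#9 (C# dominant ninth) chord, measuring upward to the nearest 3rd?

augmented 5th

The 5th of D sus2 is A; the 3rd of C#9 (C# dominant ninth) is E#.
A up to E# is 8 semitones, a half step wider than a perfect fifth, so the interval is augmented.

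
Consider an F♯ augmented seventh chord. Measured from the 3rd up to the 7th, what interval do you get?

d5

Spelling the chord: F♯ A♯ C𝄪 E.
3rd = A♯; 7th = E.
5 letter names make it a fifth; at 6 semitones (a half step narrower than perfect) the quality is diminished.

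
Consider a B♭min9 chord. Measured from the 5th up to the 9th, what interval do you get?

The chord tones of B♭m9 (B♭ minor ninth) are B♭ D♭ F A♭ C.
The 5th is F and the 9th is C.
From F to C is 7 semitones, exactly the perfect fifth.

perfect fifth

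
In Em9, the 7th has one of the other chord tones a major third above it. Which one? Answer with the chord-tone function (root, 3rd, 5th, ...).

9th

Emin9 is spelled E, G, B, D, F#.
The 7th is D. A major third above D is F#.
F# is the chord's 9th.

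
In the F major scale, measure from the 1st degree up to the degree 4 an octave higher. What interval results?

The scale runs F G A B♭ C D E.
So we need the interval from F up to B♭.
F up to B♭ spans 11 letter names and 17 semitones — a perfect eleventh.

perfect eleventh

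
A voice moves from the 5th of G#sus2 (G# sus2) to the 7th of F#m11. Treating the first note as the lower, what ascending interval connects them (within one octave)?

G#sus2 (G# sus2) has D# as its 5th, and F#m11 has E as its 7th.
From D# to E: 1 semitone over a second = minor.

minor second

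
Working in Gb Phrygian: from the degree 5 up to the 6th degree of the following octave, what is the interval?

minor ninth

The scale runs Gb Abb Bbb Cb Db Ebb Fb.
That puts Db below Ebb.
Db up to Ebb is 13 semitones, a half step narrower than a major ninth, so the interval is minor.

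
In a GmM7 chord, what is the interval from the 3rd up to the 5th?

major third

G minor-major seventh: G–B♭–D–F♯.
So we need the interval from B♭ up to D.
From B♭ to D is 4 semitones, exactly the major third.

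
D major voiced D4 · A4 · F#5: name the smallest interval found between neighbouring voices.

perfect fifth

Adjacent intervals: D4→A4 = perfect fifth; A4→F#5 = major sixth.
The smallest is D4 to A4, a perfect fifth (7 semitones).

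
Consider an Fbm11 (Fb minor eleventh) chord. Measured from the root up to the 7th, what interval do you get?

minor seventh

Spelling the chord: Fb–Abb–Cb–Ebb–Gb–Bbb.
That puts Fb below Ebb.
7 letter names make it a seventh; at 10 semitones (a half step narrower than major) the quality is minor.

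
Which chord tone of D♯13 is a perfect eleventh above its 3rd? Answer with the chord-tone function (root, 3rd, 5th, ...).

D♯13 is spelled D♯ F𝄪 A♯ C♯ E♯ B♯.
The 3rd is F𝄪. A perfect eleventh above F𝄪 is B♯.
B♯ is the chord's 13th.

13th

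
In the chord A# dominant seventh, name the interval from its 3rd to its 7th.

diminished fifth

A#7 is spelled A#-C##-E#-G#.
That puts C## below G#.
C## up to G# is 6 semitones, a half step narrower than a perfect fifth, so the interval is diminished.
This 3–7 tritone is the characteristic tension at the heart of the dominant sound.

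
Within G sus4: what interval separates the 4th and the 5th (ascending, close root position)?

Gsus4 is spelled G-C-D.
That puts C below D.
C up to D spans 2 letter names and 2 semitones — a major second.

M2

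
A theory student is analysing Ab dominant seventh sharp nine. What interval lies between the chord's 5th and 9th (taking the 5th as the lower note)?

augmented fifth

The chord tones of Ab7#9 (Ab dominant seventh sharp nine) are Ab, C, Eb, Gb, B.
That puts Eb below B.
5 letter names make it a fifth; at 8 semitones (a half step wider than perfect) the quality is augmented.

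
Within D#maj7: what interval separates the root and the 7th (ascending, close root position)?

The chord tones of D#Δ7 are D#, F##, A#, C##.
So we need the interval from D# up to C##.
D# up to C## spans 7 letter names and 11 semitones — a major seventh.

major seventh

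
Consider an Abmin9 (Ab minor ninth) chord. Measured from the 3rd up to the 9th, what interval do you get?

Abm9: Ab Cb Eb Gb Bb.
3rd = Cb; 9th = Bb.
Counting 7 letters and 11 half steps from Cb gives a major seventh.

M7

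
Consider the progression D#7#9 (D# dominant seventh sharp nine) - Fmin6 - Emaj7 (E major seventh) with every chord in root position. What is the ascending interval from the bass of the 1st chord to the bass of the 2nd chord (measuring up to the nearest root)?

The roots are D# and F.
From D# to F: 2 semitones over a third = diminished.

diminished third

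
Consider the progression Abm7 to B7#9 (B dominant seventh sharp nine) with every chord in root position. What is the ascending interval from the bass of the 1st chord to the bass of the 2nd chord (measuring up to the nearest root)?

augmented second

The roots are Ab and B.
Ab up to B is 3 semitones, a half step wider than a major second, so the interval is augmented.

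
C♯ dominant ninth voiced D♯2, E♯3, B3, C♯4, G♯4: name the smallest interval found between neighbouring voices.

major 2nd

Adjacent intervals: D♯2→E♯3 = major ninth; E♯3→B3 = diminished fifth; B3→C♯4 = major second; C♯4→G♯4 = perfect fifth.
The smallest is B3 to C♯4, a major second (2 semitones).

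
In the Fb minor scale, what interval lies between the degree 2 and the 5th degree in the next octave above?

perfect eleventh

The scale runs Fb Gb Abb Bbb Cb Dbb Ebb.
Degree 2 = Gb; 5th degree (up an octave) = Cb.
Counting 11 letters and 17 half steps from Gb gives a perfect eleventh.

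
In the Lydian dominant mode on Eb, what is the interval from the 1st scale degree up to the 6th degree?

Spelling the Lydian dominant mode on Eb: Eb F G A Bb C Db.
So we need the interval from Eb up to C.
Eb up to C spans 6 letter names and 9 semitones — a major sixth.

M6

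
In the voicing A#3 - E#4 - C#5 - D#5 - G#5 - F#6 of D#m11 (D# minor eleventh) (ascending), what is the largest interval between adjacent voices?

minor 7th

Adjacent intervals: A#3→E#4 = perfect fifth; E#4→C#5 = minor sixth; C#5→D#5 = major second; D#5→G#5 = perfect fourth; G#5→F#6 = minor seventh.
The largest is G#5 to F#6, a minor seventh (10 semitones).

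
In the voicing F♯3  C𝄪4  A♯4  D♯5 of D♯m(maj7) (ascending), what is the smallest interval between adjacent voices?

Adjacent intervals: F♯3→C𝄪4 = augmented fifth; C𝄪4→A♯4 = minor sixth; A♯4→D♯5 = perfect fourth.
The smallest is A♯4 to D♯5, a perfect fourth (5 semitones).

perfect fourth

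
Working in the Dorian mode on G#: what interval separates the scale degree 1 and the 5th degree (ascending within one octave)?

perfect fifth

Spelling the Dorian mode on G#: G# A# B C# D# E# F#.
That puts G# below D#.
G# up to D# spans 5 letter names and 7 semitones — a perfect fifth.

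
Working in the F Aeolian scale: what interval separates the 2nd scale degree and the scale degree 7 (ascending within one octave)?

The scale runs F G Ab Bb C Db Eb.
2nd scale degree = G; 7th degree = Eb.
From G to Eb: 8 semitones over a sixth = minor.

minor 6th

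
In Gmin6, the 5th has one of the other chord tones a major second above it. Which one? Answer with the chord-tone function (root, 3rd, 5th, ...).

6th

The chord tones of Gm6 are G-Bb-D-E.
The 5th is D. A major second above D is E.
E is the chord's 6th.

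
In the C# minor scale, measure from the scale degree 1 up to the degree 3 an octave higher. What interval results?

minor 10th

C# natural minor: C# D# E F# G# A B.
So we need the interval from C# up to E.
10 letter names make it a tenth; at 15 semitones (a half step narrower than major) the quality is minor.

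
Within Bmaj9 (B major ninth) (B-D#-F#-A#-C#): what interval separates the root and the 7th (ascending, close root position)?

major seventh

Root = B; 7th = A#.
From B to A# is 11 semitones, exactly the major seventh.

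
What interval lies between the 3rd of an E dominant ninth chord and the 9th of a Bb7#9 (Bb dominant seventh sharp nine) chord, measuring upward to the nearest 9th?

E dominant ninth has G# as its 3rd, and Bb7#9 (Bb dominant seventh sharp nine) has C# as its 9th.
G# up to C# spans 4 letter names and 5 semitones — a perfect fourth.

perfect 4th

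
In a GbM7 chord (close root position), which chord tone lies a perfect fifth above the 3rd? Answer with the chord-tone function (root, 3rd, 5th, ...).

7th

Spelling the chord: Gb, Bb, Db, F.
The 3rd is Bb. A perfect fifth above Bb is F.
F is the chord's 7th.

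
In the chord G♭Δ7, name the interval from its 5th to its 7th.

G♭maj7 (G♭ major seventh) is spelled G♭, B♭, D♭, F.
That puts D♭ below F.
D♭ up to F spans 3 letter names and 4 semitones — a major third.

major 3rd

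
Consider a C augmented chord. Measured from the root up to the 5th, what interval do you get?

Spelling the chord: C-E-G#.
The root is C and the 5th is G#.
From C to G#: 8 semitones over a fifth = augmented.

augmented fifth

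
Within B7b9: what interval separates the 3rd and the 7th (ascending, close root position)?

Spelling the chord: B, D#, F#, A, C.
3rd = D#; 7th = A.
5 letter names make it a fifth; at 6 semitones (a half step narrower than perfect) the quality is diminished.

diminished 5th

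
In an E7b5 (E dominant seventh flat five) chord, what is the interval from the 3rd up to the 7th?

diminished fifth

The chord tones of E7b5 are E-G#-Bb-D.
3rd = G#; 7th = D.
G# up to D is 6 semitones, a half step narrower than a perfect fifth, so the interval is diminished.
This 3–7 tritone is the characteristic tension at the heart of the dominant sound.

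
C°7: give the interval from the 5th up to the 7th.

minor 3rd

Cdim7 (C diminished seventh): C, Eb, Gb, Bbb.
5th = Gb; 7th = Bbb.
Gb up to Bbb is 3 semitones, a half step narrower than a major third, so the interval is minor.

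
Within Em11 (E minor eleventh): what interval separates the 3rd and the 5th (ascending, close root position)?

E minor eleventh: E-G-B-D-F#-A.
3rd = G; 5th = B.
Counting 3 letters and 4 half steps from G gives a major third.

major third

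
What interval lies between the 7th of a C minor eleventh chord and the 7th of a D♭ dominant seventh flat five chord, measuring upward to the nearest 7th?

minor second

The 7th of C minor eleventh is B♭; the 7th of D♭ dominant seventh flat five is C♭.
2 letter names make it a second; at 1 semitone (a half step narrower than major) the quality is minor.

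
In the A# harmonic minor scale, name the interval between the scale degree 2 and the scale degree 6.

A# harmonic minor: A# B# C# D# E# F# G##.
That puts B# below F#.
B# up to F# is 6 semitones, a half step narrower than a perfect fifth, so the interval is diminished.

diminished 5th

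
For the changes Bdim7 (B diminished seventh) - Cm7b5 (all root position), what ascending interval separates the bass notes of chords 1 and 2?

The roots are B and C.
B up to C is 1 semitone, a half step narrower than a major second, so the interval is minor.

minor 2nd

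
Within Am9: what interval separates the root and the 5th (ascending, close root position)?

perfect fifth

The chord tones of Am9 (A minor ninth) are A-C-E-G-B.
So we need the interval from A up to E.
Counting 5 letters and 7 half steps from A gives a perfect fifth.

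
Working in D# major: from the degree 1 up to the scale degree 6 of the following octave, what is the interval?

The scale runs D# E# F## G# A# B# C##.
So we need the interval from D# up to B#.
Counting 13 letters and 21 half steps from D# gives a major thirteenth.

major thirteenth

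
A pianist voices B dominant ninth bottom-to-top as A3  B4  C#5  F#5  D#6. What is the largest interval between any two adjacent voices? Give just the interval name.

major 9th

Adjacent intervals: A3→B4 = major ninth; B4→C#5 = major second; C#5→F#5 = perfect fourth; F#5→D#6 = major sixth.
The largest is A3 to B4, a major ninth (14 semitones).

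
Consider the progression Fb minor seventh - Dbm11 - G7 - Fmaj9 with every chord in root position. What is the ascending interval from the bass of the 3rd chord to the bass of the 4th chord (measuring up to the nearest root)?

minor seventh

The roots are G and F.
G up to F is 10 semitones, a half step narrower than a major seventh, so the interval is minor.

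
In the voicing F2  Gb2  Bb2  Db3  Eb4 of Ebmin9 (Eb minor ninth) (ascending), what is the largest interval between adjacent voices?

major ninth

Adjacent intervals: F2→Gb2 = minor second; Gb2→Bb2 = major third; Bb2→Db3 = minor third; Db3→Eb4 = major ninth.
The largest is Db3 to Eb4, a major ninth (14 semitones).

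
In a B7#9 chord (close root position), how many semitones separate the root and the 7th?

10

The chord tones of B7#9 (B dominant seventh sharp nine) are B–D#–F#–A–C##.
B to A is a minor seventh: 10 semitones.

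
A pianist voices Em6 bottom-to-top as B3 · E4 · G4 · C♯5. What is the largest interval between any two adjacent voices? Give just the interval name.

Adjacent intervals: B3→E4 = perfect fourth; E4→G4 = minor third; G4→C♯5 = augmented fourth.
The largest is G4 to C♯5, an augmented fourth (6 semitones).

augmented fourth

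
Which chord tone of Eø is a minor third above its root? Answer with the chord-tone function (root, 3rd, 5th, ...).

3rd

Spelling the chord: E G Bb D.
The root is E. A minor third above E is G.
G is the chord's 3rd.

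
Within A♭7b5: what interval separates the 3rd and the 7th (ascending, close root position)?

A♭7b5 is spelled A♭-C-E𝄫-G♭.
That puts C below G♭.
C up to G♭ is 6 semitones, a half step narrower than a perfect fifth, so the interval is diminished.

diminished fifth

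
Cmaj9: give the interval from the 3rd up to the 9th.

Cmaj9 (C major ninth): C–E–G–B–D.
The 3rd is E and the 9th is D.
E up to D is 10 semitones, a half step narrower than a major seventh, so the interval is minor.

minor seventh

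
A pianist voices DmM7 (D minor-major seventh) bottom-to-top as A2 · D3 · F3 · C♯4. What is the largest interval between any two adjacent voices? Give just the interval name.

augmented fifth

Adjacent intervals: A2→D3 = perfect fourth; D3→F3 = minor third; F3→C♯4 = augmented fifth.
The largest is F3 to C♯4, an augmented fifth (8 semitones).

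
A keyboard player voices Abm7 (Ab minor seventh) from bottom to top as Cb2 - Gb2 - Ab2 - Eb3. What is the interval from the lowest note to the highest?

M10

The outer voices are Cb2 and Eb3.
Cb up to Eb spans 10 letter names and 16 semitones — a major tenth.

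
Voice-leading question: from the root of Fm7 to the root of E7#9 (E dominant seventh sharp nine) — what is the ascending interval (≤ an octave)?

major seventh

The root of Fm7 is F; the root of E7#9 (E dominant seventh sharp nine) is E.
F up to E spans 7 letter names and 11 semitones — a major seventh.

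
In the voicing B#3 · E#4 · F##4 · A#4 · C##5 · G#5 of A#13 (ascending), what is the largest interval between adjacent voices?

Adjacent intervals: B#3→E#4 = perfect fourth; E#4→F##4 = major second; F##4→A#4 = minor third; A#4→C##5 = major third; C##5→G#5 = diminished fifth.
The largest is C##5 to G#5, a diminished fifth (6 semitones).

diminished fifth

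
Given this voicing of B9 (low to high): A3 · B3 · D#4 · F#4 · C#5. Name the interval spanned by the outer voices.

The outer voices are A3 and C#5.
From A to C# is 16 semitones, exactly the major tenth.

major 10th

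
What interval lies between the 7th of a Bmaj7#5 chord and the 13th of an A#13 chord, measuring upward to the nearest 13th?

M6

Bmaj7#5 has A# as its 7th, and A#13 has F## as its 13th.
Counting 6 letters and 9 half steps from A# gives a major sixth.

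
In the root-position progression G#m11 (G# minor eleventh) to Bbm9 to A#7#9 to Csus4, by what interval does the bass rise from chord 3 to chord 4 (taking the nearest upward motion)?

diminished third

The roots are A# and C.
From A# to C: 2 semitones over a third = diminished.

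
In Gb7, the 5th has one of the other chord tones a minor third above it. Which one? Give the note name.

Fb

Gb7 (Gb dominant seventh): Gb-Bb-Db-Fb.
The 5th is Db. A minor third above Db is Fb.
Fb is the chord's 7th.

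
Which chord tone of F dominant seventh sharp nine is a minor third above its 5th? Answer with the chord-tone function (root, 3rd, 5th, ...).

Spelling the chord: F, A, C, Eb, G#.
The 5th is C. A minor third above C is Eb.
Eb is the chord's 7th.

7th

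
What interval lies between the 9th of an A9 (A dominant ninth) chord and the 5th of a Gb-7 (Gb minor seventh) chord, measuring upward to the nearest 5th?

diminished third

The 9th of A9 (A dominant ninth) is B; the 5th of Gb-7 (Gb minor seventh) is Db.
B up to Db is 2 semitones, a whole step narrower than a major third, so the interval is diminished.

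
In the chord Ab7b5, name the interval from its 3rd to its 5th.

Ab7b5: Ab-C-Ebb-Gb.
3rd = C; 5th = Ebb.
3 letter names make it a third; at 2 semitones (a whole step narrower than major) the quality is diminished.

diminished 3rd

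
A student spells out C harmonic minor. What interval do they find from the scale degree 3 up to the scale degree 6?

perfect fourth

Spelling C harmonic minor: C D E♭ F G A♭ B.
That puts E♭ below A♭.
Counting 4 letters and 5 half steps from E♭ gives a perfect fourth.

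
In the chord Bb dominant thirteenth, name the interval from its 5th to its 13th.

Bb13 (Bb dominant thirteenth) is spelled Bb-D-F-Ab-C-G.
The 5th is F and the 13th is G.
From F to G is 14 semitones, exactly the major ninth.

M9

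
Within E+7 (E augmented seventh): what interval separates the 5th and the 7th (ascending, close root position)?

E augmented seventh: E–G♯–B♯–D.
That puts B♯ below D.
B♯ up to D is 2 semitones, a whole step narrower than a major third, so the interval is diminished.

d3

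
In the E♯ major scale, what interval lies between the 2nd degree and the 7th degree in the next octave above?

major 13th

E♯ major: E♯ F𝄪 G𝄪 A♯ B♯ C𝄪 D𝄪.
2nd degree = F𝄪; 7th degree (up an octave) = D𝄪.
Counting 13 letters and 21 half steps from F𝄪 gives a major thirteenth.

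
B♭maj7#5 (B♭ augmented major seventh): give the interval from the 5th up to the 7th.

B♭ augmented major seventh: B♭–D–F♯–A.
So we need the interval from F♯ up to A.
From F♯ to A: 3 semitones over a third = minor.

minor third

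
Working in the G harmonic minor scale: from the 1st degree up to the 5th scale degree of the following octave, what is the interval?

The scale runs G A Bb C D Eb F#.
That puts G below D.
G up to D spans 12 letter names and 19 semitones — a perfect twelfth.

P12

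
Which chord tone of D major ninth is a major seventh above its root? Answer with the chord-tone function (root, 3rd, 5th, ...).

Dmaj9 is spelled D, F#, A, C#, E.
The root is D. A major seventh above D is C#.
C# is the chord's 7th.

7th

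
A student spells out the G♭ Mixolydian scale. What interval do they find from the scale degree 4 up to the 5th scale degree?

major 2nd

The scale runs G♭ A♭ B♭ C♭ D♭ E♭ F♭.
Scale degree 4 = C♭; 5th scale degree = D♭.
Counting 2 letters and 2 half steps from C♭ gives a major second.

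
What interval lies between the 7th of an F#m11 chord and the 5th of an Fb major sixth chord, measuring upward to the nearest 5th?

d6

F#m11 has E as its 7th, and Fb major sixth has Cb as its 5th.
6 letter names make it a sixth; at 7 semitones (a whole step narrower than major) the quality is diminished.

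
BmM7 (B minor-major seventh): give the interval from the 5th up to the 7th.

The chord tones of Bm(maj7) (B minor-major seventh) are B-D-F#-A#.
That puts F# below A#.
Counting 3 letters and 4 half steps from F# gives a major third.

major third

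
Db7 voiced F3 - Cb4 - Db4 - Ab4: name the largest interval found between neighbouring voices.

perfect fifth

Adjacent intervals: F3→Cb4 = diminished fifth; Cb4→Db4 = major second; Db4→Ab4 = perfect fifth.
The largest is Db4 to Ab4, a perfect fifth (7 semitones).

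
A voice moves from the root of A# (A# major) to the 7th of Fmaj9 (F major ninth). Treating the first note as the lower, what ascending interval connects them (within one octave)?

A# (A# major) has A# as its root, and Fmaj9 (F major ninth) has E as its 7th.
A# up to E is 6 semitones, a half step narrower than a perfect fifth, so the interval is diminished.

diminished 5th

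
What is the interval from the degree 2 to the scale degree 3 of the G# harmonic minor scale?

G# harmonic minor: G# A# B C# D# E F##.
That puts A# below B.
A# up to B is 1 semitone, a half step narrower than a major second, so the interval is minor.

m2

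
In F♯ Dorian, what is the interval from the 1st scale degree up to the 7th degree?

The scale runs F♯ G♯ A B C♯ D♯ E.
That puts F♯ below E.
F♯ up to E is 10 semitones, a half step narrower than a major seventh, so the interval is minor.

minor seventh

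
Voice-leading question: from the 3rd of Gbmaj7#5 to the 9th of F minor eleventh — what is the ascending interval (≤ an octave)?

M6

Gbmaj7#5 has Bb as its 3rd, and F minor eleventh has G as its 9th.
Counting 6 letters and 9 half steps from Bb gives a major sixth.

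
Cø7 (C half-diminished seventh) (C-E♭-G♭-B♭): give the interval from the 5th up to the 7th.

major 3rd

5th = G♭; 7th = B♭.
From G♭ to B♭ is 4 semitones, exactly the major third.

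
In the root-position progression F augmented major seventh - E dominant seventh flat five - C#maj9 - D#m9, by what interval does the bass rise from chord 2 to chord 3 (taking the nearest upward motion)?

The roots are E and C#.
E up to C# spans 6 letter names and 9 semitones — a major sixth.

major 6th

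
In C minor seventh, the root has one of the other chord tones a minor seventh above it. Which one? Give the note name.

Cmin7 is spelled C-E♭-G-B♭.
The root is C. A minor seventh above C is B♭.
B♭ is the chord's 7th.

Bb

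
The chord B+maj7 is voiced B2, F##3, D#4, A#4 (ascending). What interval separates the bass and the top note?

The outer voices are B2 and A#4.
B up to A# spans 14 letter names and 23 semitones — a major fourteenth.

M14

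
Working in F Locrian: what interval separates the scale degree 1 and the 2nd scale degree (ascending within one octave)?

minor second

F locrian: F Gb Ab Bb Cb Db Eb.
Scale degree 1 = F; degree 2 = Gb.
2 letter names make it a second; at 1 semitone (a half step narrower than major) the quality is minor.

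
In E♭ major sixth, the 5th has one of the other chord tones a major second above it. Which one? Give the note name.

Spelling the chord: E♭-G-B♭-C.
The 5th is B♭. A major second above B♭ is C.
C is the chord's 6th.

C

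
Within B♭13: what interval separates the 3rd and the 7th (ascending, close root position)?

diminished fifth

B♭13: B♭–D–F–A♭–C–G.
3rd = D; 7th = A♭.
D up to A♭ is 6 semitones, a half step narrower than a perfect fifth, so the interval is diminished.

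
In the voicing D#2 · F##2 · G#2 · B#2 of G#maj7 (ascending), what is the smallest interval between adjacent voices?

Adjacent intervals: D#2→F##2 = major third; F##2→G#2 = minor second; G#2→B#2 = major third.
The smallest is F##2 to G#2, a minor second (1 semitone).

m2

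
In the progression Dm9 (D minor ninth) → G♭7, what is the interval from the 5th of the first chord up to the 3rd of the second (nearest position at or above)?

Dm9 (D minor ninth) has A as its 5th, and G♭7 has B♭ as its 3rd.
A up to B♭ is 1 semitone, a half step narrower than a major second, so the interval is minor.

minor 2nd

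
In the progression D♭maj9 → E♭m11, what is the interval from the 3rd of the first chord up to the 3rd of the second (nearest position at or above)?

D♭maj9 has F as its 3rd, and E♭m11 has G♭ as its 3rd.
2 letter names make it a second; at 1 semitone (a half step narrower than major) the quality is minor.

m2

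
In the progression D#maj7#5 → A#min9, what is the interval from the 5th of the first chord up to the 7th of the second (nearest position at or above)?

D#maj7#5 has A## as its 5th, and A#min9 has G# as its 7th.
From A## to G#: 9 semitones over a seventh = diminished.

diminished seventh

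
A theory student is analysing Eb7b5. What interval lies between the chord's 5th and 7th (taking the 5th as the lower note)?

Spelling the chord: Eb–G–Bbb–Db.
That puts Bbb below Db.
Counting 3 letters and 4 half steps from Bbb gives a major third.

M3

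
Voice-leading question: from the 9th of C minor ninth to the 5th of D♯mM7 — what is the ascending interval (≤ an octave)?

augmented 5th

The 9th of C minor ninth is D; the 5th of D♯mM7 is A♯.
D up to A♯ is 8 semitones, a half step wider than a perfect fifth, so the interval is augmented.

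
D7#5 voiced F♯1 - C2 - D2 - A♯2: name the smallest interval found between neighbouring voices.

major second

Adjacent intervals: F♯1→C2 = diminished fifth; C2→D2 = major second; D2→A♯2 = augmented fifth.
The smallest is C2 to D2, a major second (2 semitones).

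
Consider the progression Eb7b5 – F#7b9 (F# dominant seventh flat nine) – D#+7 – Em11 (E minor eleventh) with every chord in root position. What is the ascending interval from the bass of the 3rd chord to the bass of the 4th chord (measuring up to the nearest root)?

The roots are D# and E.
2 letter names make it a second; at 1 semitone (a half step narrower than major) the quality is minor.

minor 2nd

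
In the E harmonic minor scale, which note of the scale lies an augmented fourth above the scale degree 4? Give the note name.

The scale is E F# G A B C D#.
The scale degree 4 is A; an augmented fourth above that is D# — scale degree 7.

D#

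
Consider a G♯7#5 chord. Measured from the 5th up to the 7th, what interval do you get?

d3

G♯7#5 (G♯ augmented seventh): G♯, B♯, D𝄪, F♯.
The 5th is D𝄪 and the 7th is F♯.
3 letter names make it a third; at 2 semitones (a whole step narrower than major) the quality is diminished.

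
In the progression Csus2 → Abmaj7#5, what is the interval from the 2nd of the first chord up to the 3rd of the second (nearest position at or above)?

minor 7th

The 2nd of Csus2 is D; the 3rd of Abmaj7#5 is C.
From D to C: 10 semitones over a seventh = minor.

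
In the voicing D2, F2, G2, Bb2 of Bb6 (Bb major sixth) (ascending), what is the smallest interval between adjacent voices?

Adjacent intervals: D2→F2 = minor third; F2→G2 = major second; G2→Bb2 = minor third.
The smallest is F2 to G2, a major second (2 semitones).

M2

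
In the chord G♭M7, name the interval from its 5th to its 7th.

Spelling the chord: G♭, B♭, D♭, F.
That puts D♭ below F.
Counting 3 letters and 4 half steps from D♭ gives a major third.

major third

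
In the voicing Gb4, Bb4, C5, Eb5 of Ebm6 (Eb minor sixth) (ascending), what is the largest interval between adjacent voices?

Adjacent intervals: Gb4→Bb4 = major third; Bb4→C5 = major second; C5→Eb5 = minor third.
The largest is Gb4 to Bb4, a major third (4 semitones).

major third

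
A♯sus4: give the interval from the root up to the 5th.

perfect 5th

The chord tones of A♯sus4 are A♯ D♯ E♯.
Root = A♯; 5th = E♯.
Counting 5 letters and 7 half steps from A♯ gives a perfect fifth.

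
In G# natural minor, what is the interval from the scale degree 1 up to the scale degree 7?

minor 7th

Spelling G# natural minor: G# A# B C# D# E F#.
That puts G# below F#.
G# up to F# is 10 semitones, a half step narrower than a major seventh, so the interval is minor.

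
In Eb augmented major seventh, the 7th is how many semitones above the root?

The chord tones of Ebmaj7#5 (Eb augmented major seventh) are Eb G B D.
Eb to D is a major seventh: 11 semitones.

11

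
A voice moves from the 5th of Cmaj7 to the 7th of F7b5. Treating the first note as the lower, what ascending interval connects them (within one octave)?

minor 6th

The 5th of Cmaj7 is G; the 7th of F7b5 is E♭.
G up to E♭ is 8 semitones, a half step narrower than a major sixth, so the interval is minor.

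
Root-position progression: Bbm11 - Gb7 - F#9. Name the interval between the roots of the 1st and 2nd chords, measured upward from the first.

The roots are Bb and Gb.
From Bb to Gb: 8 semitones over a sixth = minor.

minor sixth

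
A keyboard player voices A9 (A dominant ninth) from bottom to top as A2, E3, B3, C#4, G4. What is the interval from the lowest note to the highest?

minor fourteenth

The outer voices are A2 and G4.
14 letter names make it a fourteenth; at 22 semitones (a half step narrower than major) the quality is minor.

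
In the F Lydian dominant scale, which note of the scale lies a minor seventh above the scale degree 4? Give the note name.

The scale is F G A B C D Eb.
The scale degree 4 is B; a minor seventh above that is A — scale degree 3.

A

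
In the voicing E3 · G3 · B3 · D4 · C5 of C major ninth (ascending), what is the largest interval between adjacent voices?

minor seventh

Adjacent intervals: E3→G3 = minor third; G3→B3 = major third; B3→D4 = minor third; D4→C5 = minor seventh.
The largest is D4 to C5, a minor seventh (10 semitones).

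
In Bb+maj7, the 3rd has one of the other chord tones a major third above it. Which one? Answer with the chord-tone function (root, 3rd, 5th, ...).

5th

Bbmaj7#5 (Bb augmented major seventh) is spelled Bb-D-F#-A.
The 3rd is D. A major third above D is F#.
F# is the chord's 5th.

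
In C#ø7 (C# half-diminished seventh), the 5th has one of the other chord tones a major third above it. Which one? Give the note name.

B

Spelling the chord: C# E G B.
The 5th is G. A major third above G is B.
B is the chord's 7th.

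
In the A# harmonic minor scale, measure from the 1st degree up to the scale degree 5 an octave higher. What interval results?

A# harmonic minor: A# B# C# D# E# F# G##.
1st degree = A#; degree 5 (up an octave) = E#.
Counting 12 letters and 19 half steps from A# gives a perfect twelfth.

perfect twelfth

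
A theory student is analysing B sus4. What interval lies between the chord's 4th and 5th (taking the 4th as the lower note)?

major second

The chord tones of B sus4 are B-E-F#.
That puts E below F#.
E up to F# spans 2 letter names and 2 semitones — a major second.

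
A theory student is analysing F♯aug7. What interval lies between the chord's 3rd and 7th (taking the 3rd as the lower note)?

F♯ augmented seventh: F♯ A♯ C𝄪 E.
That puts A♯ below E.
From A♯ to E: 6 semitones over a fifth = diminished.

diminished fifth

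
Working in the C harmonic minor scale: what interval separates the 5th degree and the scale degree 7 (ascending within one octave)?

The scale runs C D Eb F G Ab B.
So we need the interval from G up to B.
G up to B spans 3 letter names and 4 semitones — a major third.

major 3rd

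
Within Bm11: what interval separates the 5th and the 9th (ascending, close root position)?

perfect fifth

Bm11 is spelled B D F♯ A C♯ E.
So we need the interval from F♯ up to C♯.
Counting 5 letters and 7 half steps from F♯ gives a perfect fifth.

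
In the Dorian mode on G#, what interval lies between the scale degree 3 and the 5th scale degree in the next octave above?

major tenth

The scale runs G# A# B C# D# E# F#.
Scale degree 3 = B; 5th degree (up an octave) = D#.
B up to D# spans 10 letter names and 16 semitones — a major tenth.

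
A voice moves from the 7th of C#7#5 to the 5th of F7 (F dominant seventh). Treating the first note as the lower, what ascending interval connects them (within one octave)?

The 7th of C#7#5 is B; the 5th of F7 (F dominant seventh) is C.
B up to C is 1 semitone, a half step narrower than a major second, so the interval is minor.

minor second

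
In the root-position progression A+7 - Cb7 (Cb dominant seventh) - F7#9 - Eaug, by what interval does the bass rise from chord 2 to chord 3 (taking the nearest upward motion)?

The roots are Cb and F.
4 letter names make it a fourth; at 6 semitones (a half step wider than perfect) the quality is augmented.

augmented 4th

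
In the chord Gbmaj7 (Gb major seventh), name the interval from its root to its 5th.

Gb major seventh is spelled Gb-Bb-Db-F.
So we need the interval from Gb up to Db.
Gb up to Db spans 5 letter names and 7 semitones — a perfect fifth.

P5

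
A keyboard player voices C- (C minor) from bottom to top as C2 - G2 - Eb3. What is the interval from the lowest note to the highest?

The outer voices are C2 and Eb3.
10 letter names make it a tenth; at 15 semitones (a half step narrower than major) the quality is minor.

m10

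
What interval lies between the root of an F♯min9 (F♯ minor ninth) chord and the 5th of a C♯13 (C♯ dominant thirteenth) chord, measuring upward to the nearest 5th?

The root of F♯min9 (F♯ minor ninth) is F♯; the 5th of C♯13 (C♯ dominant thirteenth) is G♯.
Counting 2 letters and 2 half steps from F♯ gives a major second.

major second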